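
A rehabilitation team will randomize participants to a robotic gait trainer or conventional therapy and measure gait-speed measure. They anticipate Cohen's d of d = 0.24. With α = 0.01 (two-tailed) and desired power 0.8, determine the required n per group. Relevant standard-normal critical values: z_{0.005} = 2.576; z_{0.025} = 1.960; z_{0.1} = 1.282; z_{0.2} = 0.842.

n = 406 per group

For two independent groups with equal n: n = 2·((z_{α/2} + z_β) / d)².
z_{α/2} + z_β = 2.576 + 0.842 = 3.418.
n = 2 × (3.418 / 0.24)² = 2 × 14.242² = 2 × 202.83 = 405.7.
Round up to the next whole participant.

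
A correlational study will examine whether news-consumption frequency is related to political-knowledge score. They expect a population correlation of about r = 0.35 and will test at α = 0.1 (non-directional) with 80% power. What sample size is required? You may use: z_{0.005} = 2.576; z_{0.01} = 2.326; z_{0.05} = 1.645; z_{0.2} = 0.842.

Fisher's z: C = ½·ln((1+r)/(1−r)) = ½·ln(2.0769) = 0.3654.
n = ((z_{α/2} + z_β)/C)² + 3.
(1.645 + 0.842) / 0.3654 = 2.487 / 0.3654 = 6.806.
n = 6.806² + 3 = 46.32 + 3 = 49.3.
Round up.

n = 50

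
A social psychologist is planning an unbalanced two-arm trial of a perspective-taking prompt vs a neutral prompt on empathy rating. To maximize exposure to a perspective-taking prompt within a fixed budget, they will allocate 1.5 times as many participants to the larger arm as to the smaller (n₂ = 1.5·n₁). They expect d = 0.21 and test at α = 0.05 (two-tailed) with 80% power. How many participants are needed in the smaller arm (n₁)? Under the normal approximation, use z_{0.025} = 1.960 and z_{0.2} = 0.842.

With allocation ratio k = n₂/n₁ = 1.5, Var(x̄₁−x̄₂) = σ²(1/n₁ + 1/(k·n₁)) = σ²·(k+1)/(k·n₁).
So n₁ = (1 + 1/k)·((z_{α/2} + z_β)/d)² = 1.667 × (2.802/0.21)².
n₁ = 1.667 × 178.03 = 296.7.
Round up: n₁ = 297, giving n₂ = ⌈1.5 × 297⌉ = ⌈445.5⌉ = 446.

n₁ = 297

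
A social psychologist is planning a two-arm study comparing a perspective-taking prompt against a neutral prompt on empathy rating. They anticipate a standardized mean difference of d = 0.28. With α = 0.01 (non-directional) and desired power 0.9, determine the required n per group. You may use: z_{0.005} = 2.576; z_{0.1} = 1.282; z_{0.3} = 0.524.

For two independent groups with equal n: n = 2·((z_{α/2} + z_β) / d)².
z_{α/2} + z_β = 2.576 + 1.282 = 3.858.
n = 2 × (3.858 / 0.28)² = 2 × 13.779² = 2 × 189.85 = 379.7.
Round up to the next whole participant.

n = 380 per group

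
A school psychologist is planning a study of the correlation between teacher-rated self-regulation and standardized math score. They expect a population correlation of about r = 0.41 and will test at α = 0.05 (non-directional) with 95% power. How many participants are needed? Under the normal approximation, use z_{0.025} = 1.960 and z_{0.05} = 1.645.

n = 72

Fisher's z: C = ½·ln((1+r)/(1−r)) = ½·ln(2.3898) = 0.4356.
n = ((z_{α/2} + z_β)/C)² + 3.
(1.960 + 1.645) / 0.4356 = 3.605 / 0.4356 = 8.276.
n = 8.276² + 3 = 68.49 + 3 = 71.5.
Round up.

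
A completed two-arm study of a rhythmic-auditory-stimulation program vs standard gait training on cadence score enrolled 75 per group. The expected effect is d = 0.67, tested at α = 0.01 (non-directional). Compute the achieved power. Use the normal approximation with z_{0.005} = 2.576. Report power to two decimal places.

power ≈ 0.94

For two equal groups, power = Φ(d·√(n/2) − z_{α/2}).
d·√(n/2) = 0.67 × √(75/2) = 0.67 × 6.124 = 4.103.
z_β = 4.103 − 2.576 = 1.527.
Power = Φ(1.527) = 0.937.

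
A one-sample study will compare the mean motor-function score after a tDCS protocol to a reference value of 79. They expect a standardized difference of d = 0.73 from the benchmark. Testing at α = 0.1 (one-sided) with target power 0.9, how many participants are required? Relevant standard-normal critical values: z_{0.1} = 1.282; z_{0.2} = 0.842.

n = 13

For a one-sample test: n = ((z_{α} + z_β) / d)².
z_{α} + z_β = 1.282 + 1.282 = 2.564.
n = (2.564 / 0.73)² = 3.512² = 12.34.
Round up.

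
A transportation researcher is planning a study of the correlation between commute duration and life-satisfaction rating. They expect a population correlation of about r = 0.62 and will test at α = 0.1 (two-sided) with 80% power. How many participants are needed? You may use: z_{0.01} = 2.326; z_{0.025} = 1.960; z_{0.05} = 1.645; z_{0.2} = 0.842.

n = 15

Fisher's z: C = ½·ln((1+r)/(1−r)) = ½·ln(4.2632) = 0.7250.
n = ((z_{α/2} + z_β)/C)² + 3.
(1.645 + 0.842) / 0.7250 = 2.487 / 0.7250 = 3.430.
n = 3.430² + 3 = 11.77 + 3 = 14.8.
Round up.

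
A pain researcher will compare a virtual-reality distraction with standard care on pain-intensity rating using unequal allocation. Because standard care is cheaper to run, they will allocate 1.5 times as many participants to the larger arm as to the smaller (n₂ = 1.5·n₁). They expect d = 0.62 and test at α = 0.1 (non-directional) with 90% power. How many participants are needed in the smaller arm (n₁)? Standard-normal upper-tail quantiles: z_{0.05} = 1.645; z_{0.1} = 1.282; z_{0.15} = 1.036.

n₁ = 38

With allocation ratio k = n₂/n₁ = 1.5, Var(x̄₁−x̄₂) = σ²(1/n₁ + 1/(k·n₁)) = σ²·(k+1)/(k·n₁).
So n₁ = (1 + 1/k)·((z_{α/2} + z_β)/d)² = 1.667 × (2.927/0.62)².
n₁ = 1.667 × 22.29 = 37.1.
Round up: n₁ = 38, giving n₂ = 1.5 × 38 = 57.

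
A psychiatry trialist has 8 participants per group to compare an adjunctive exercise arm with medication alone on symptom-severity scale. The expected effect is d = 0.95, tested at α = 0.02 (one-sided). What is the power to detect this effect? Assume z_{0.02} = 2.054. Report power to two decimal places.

For two equal groups, power = Φ(d·√(n/2) − z_{α}).
d·√(n/2) = 0.95 × √(8/2) = 0.95 × 2.000 = 1.900.
z_β = 1.900 − 2.054 = -0.154.
Power = Φ(-0.154) = 0.439.

power ≈ 0.44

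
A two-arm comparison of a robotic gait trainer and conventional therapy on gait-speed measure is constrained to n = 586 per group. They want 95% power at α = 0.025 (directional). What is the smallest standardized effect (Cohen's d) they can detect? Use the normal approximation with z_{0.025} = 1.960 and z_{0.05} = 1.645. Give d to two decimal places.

d_min ≈ 0.21

For two independent groups of n = 586 each: d_min = (z_{α} + z_β)·√(2/n).
z-sum = 1.960 + 1.645 = 3.605.
d_min = 3.605 × √(2/586) = 3.605 × 0.0584 = 0.211.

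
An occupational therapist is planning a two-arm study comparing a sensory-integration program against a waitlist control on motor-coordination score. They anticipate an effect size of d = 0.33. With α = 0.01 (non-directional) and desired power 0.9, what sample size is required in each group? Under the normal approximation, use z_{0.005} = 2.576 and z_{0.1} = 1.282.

n = 274 per group

For two independent groups with equal n: n = 2·((z_{α/2} + z_β) / d)².
z_{α/2} + z_β = 2.576 + 1.282 = 3.858.
n = 2 × (3.858 / 0.33)² = 2 × 11.691² = 2 × 136.68 = 273.4.
Round up to the next whole participant.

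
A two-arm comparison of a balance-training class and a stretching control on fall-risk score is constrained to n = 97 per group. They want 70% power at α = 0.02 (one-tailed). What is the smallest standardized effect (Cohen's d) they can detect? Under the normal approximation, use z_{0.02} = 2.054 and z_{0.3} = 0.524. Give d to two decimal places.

For two independent groups of n = 97 each: d_min = (z_{α} + z_β)·√(2/n).
z-sum = 2.054 + 0.524 = 2.578.
d_min = 2.578 × √(2/97) = 2.578 × 0.1436 = 0.370.

d_min ≈ 0.37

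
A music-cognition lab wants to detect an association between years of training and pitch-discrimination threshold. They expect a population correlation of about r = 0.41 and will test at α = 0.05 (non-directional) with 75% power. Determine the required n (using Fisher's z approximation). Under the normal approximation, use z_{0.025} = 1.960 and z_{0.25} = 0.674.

Fisher's z: C = ½·ln((1+r)/(1−r)) = ½·ln(2.3898) = 0.4356.
n = ((z_{α/2} + z_β)/C)² + 3.
(1.960 + 0.674) / 0.4356 = 2.634 / 0.4356 = 6.047.
n = 6.047² + 3 = 36.56 + 3 = 39.6.
Round up.

n = 40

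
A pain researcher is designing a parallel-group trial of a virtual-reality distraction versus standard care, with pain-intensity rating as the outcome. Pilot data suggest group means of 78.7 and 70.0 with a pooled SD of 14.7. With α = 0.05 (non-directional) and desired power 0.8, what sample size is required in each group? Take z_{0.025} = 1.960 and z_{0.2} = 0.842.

n = 45 per group

Cohen's d = |M₁ − M₂| / SD_pooled = |78.7 − 70.0| / 14.7 = 8.7 / 14.7 = 0.592.
For two independent groups with equal n: n = 2·((z_{α/2} + z_β) / d)².
z_{α/2} + z_β = 1.960 + 0.842 = 2.802.
n = 2 × (2.802 / 0.592)² = 2 × 4.733² = 2 × 22.40 = 44.8.
Round up to the next whole participant.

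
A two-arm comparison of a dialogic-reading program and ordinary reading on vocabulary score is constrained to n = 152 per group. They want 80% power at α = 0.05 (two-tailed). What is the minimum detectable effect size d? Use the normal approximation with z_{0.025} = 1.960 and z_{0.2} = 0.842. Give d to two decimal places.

For two independent groups of n = 152 each: d_min = (z_{α/2} + z_β)·√(2/n).
z-sum = 1.960 + 0.842 = 2.802.
d_min = 2.802 × √(2/152) = 2.802 × 0.1147 = 0.321.

d_min ≈ 0.32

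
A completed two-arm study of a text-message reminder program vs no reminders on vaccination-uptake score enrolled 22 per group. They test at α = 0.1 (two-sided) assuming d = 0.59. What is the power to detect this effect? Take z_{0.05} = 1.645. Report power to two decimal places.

For two equal groups, power = Φ(d·√(n/2) − z_{α/2}).
d·√(n/2) = 0.59 × √(22/2) = 0.59 × 3.317 = 1.957.
z_β = 1.957 − 1.645 = 0.312.
Power = Φ(0.312) = 0.622.

power ≈ 0.62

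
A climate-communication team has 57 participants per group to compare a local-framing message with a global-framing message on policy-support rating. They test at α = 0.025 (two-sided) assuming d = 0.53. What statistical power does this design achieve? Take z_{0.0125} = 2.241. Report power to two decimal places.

power ≈ 0.72

For two equal groups, power = Φ(d·√(n/2) − z_{α/2}).
d·√(n/2) = 0.53 × √(57/2) = 0.53 × 5.339 = 2.829.
z_β = 2.829 − 2.241 = 0.588.
Power = Φ(0.588) = 0.722.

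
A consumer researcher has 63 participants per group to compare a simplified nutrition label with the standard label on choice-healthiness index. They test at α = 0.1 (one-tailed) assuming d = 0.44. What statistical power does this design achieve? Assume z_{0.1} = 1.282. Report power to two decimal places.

For two equal groups, power = Φ(d·√(n/2) − z_{α}).
d·√(n/2) = 0.44 × √(63/2) = 0.44 × 5.612 = 2.469.
z_β = 2.469 − 1.282 = 1.187.
Power = Φ(1.187) = 0.882.

power ≈ 0.88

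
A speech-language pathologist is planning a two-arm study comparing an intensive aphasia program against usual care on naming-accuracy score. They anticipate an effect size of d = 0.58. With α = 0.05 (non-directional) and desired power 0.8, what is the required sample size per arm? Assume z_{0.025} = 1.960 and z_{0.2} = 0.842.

For two independent groups with equal n: n = 2·((z_{α/2} + z_β) / d)².
z_{α/2} + z_β = 1.960 + 0.842 = 2.802.
n = 2 × (2.802 / 0.58)² = 2 × 4.831² = 2 × 23.34 = 46.7.
Round up to the next whole participant.

n = 47 per group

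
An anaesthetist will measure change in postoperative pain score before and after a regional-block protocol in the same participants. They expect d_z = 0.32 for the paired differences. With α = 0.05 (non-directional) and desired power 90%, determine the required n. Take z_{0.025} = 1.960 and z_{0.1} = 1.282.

n = 103 pairs

For a paired (one-sample on differences) test: n = ((z_{α/2} + z_β) / d)².
z_{α/2} + z_β = 1.960 + 1.282 = 3.242.
n = (3.242 / 0.32)² = 10.131² = 102.64.
Round up.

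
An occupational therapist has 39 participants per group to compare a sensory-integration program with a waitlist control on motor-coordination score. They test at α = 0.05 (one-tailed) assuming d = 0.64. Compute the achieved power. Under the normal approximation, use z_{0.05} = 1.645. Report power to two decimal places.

For two equal groups, power = Φ(d·√(n/2) − z_{α}).
d·√(n/2) = 0.64 × √(39/2) = 0.64 × 4.416 = 2.826.
z_β = 2.826 − 1.645 = 1.181.
Power = Φ(1.181) = 0.881.

power ≈ 0.88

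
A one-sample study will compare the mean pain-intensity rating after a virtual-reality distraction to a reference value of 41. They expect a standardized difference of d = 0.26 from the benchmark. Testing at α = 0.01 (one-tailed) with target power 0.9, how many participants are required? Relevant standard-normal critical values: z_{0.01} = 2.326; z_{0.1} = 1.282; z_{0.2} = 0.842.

For a one-sample test: n = ((z_{α} + z_β) / d)².
z_{α} + z_β = 2.326 + 1.282 = 3.608.
n = (3.608 / 0.26)² = 13.877² = 192.57.
Round up.

n = 193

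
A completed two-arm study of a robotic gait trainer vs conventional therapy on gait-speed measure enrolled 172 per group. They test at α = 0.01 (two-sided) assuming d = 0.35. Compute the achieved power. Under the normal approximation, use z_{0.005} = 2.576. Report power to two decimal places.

power ≈ 0.75

For two equal groups, power = Φ(d·√(n/2) − z_{α/2}).
d·√(n/2) = 0.35 × √(172/2) = 0.35 × 9.274 = 3.246.
z_β = 3.246 − 2.576 = 0.670.
Power = Φ(0.670) = 0.748.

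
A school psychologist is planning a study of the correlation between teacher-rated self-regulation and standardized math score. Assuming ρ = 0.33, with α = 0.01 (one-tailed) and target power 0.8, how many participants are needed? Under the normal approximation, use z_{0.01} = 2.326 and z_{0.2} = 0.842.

n = 89

Fisher's z: C = ½·ln((1+r)/(1−r)) = ½·ln(1.9851) = 0.3428.
n = ((z_{α} + z_β)/C)² + 3.
(2.326 + 0.842) / 0.3428 = 3.168 / 0.3428 = 9.242.
n = 9.242² + 3 = 85.41 + 3 = 88.4.
Round up.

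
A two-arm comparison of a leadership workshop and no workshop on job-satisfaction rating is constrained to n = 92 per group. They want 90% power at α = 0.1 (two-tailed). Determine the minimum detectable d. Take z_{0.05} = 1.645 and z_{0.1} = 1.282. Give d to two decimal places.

For two independent groups of n = 92 each: d_min = (z_{α/2} + z_β)·√(2/n).
z-sum = 1.645 + 1.282 = 2.927.
d_min = 2.927 × √(2/92) = 2.927 × 0.1474 = 0.432.

d_min ≈ 0.43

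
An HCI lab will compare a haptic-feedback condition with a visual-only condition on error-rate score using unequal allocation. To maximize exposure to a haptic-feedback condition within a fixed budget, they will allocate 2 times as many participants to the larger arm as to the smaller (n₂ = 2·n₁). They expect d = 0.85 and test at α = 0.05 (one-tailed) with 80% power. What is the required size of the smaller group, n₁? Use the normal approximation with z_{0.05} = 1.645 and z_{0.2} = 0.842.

n₁ = 13

With allocation ratio k = n₂/n₁ = 2, Var(x̄₁−x̄₂) = σ²(1/n₁ + 1/(k·n₁)) = σ²·(k+1)/(k·n₁).
So n₁ = (1 + 1/k)·((z_{α} + z_β)/d)² = 1.500 × (2.487/0.85)².
n₁ = 1.500 × 8.56 = 12.8.
Round up: n₁ = 13, giving n₂ = 2 × 13 = 26.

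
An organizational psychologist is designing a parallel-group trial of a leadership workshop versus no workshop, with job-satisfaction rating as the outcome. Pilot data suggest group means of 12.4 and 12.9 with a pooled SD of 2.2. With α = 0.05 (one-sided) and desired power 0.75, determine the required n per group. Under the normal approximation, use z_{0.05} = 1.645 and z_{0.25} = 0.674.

n = 209 per group

Cohen's d = |M₁ − M₂| / SD_pooled = |12.4 − 12.9| / 2.2 = 0.5 / 2.2 = 0.227.
For two independent groups with equal n: n = 2·((z_{α} + z_β) / d)².
z_{α} + z_β = 1.645 + 0.674 = 2.319.
n = 2 × (2.319 / 0.227)² = 2 × 10.216² = 2 × 104.36 = 208.7.
Round up to the next whole participant.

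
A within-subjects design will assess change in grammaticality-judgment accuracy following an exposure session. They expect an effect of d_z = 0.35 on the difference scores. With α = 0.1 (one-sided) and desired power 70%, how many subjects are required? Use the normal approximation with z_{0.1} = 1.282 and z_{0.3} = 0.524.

For a paired (one-sample on differences) test: n = ((z_{α} + z_β) / d)².
z_{α} + z_β = 1.282 + 0.524 = 1.806.
n = (1.806 / 0.35)² = 5.160² = 26.63.
Round up.

n = 27 pairs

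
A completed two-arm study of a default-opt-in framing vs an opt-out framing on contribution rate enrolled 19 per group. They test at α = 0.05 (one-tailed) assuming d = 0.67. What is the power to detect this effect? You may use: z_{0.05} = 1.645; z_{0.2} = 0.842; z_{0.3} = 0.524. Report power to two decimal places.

For two equal groups, power = Φ(d·√(n/2) − z_{α}).
d·√(n/2) = 0.67 × √(19/2) = 0.67 × 3.082 = 2.065.
z_β = 2.065 − 1.645 = 0.420.
Power = Φ(0.420) = 0.663.

power ≈ 0.66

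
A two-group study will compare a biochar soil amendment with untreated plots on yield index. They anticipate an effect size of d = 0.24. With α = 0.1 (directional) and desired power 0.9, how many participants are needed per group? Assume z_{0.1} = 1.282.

For two independent groups with equal n: n = 2·((z_{α} + z_β) / d)².
z_{α} + z_β = 1.282 + 1.282 = 2.564.
n = 2 × (2.564 / 0.24)² = 2 × 10.683² = 2 × 114.13 = 228.3.
Round up to the next whole participant.

n = 229 per group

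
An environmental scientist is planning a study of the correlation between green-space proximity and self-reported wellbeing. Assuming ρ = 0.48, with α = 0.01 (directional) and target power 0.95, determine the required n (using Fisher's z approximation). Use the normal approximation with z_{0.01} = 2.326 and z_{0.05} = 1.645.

n = 61

Fisher's z: C = ½·ln((1+r)/(1−r)) = ½·ln(2.8462) = 0.5230.
n = ((z_{α} + z_β)/C)² + 3.
(2.326 + 1.645) / 0.5230 = 3.971 / 0.5230 = 7.593.
n = 7.593² + 3 = 57.65 + 3 = 60.6.
Round up.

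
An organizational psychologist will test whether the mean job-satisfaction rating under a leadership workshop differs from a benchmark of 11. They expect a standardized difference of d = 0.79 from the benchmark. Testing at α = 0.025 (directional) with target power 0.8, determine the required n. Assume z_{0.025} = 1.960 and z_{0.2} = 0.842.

n = 13

For a one-sample test: n = ((z_{α} + z_β) / d)².
z_{α} + z_β = 1.960 + 0.842 = 2.802.
n = (2.802 / 0.79)² = 3.547² = 12.58.
Round up.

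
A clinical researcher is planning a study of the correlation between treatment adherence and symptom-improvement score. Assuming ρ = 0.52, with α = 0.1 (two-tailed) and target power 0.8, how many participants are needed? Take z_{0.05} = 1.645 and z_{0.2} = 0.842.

Fisher's z: C = ½·ln((1+r)/(1−r)) = ½·ln(3.1667) = 0.5763.
n = ((z_{α/2} + z_β)/C)² + 3.
(1.645 + 0.842) / 0.5763 = 2.487 / 0.5763 = 4.315.
n = 4.315² + 3 = 18.62 + 3 = 21.6.
Round up.

n = 22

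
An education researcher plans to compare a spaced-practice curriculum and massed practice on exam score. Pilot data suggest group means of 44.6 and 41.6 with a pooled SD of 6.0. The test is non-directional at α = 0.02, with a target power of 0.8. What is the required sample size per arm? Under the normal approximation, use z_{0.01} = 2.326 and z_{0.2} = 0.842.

n = 81 per group

Cohen's d = |M₁ − M₂| / SD_pooled = |44.6 − 41.6| / 6.0 = 3.0 / 6.0 = 0.500.
For two independent groups with equal n: n = 2·((z_{α/2} + z_β) / d)².
z_{α/2} + z_β = 2.326 + 0.842 = 3.168.
n = 2 × (3.168 / 0.500)² = 2 × 6.336² = 2 × 40.14 = 80.3.
Round up to the next whole participant.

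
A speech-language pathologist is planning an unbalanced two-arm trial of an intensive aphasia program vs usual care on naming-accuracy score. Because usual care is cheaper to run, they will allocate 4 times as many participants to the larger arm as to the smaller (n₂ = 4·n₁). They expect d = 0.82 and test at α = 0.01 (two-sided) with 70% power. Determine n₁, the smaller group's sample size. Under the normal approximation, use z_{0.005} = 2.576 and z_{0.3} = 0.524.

With allocation ratio k = n₂/n₁ = 4, Var(x̄₁−x̄₂) = σ²(1/n₁ + 1/(k·n₁)) = σ²·(k+1)/(k·n₁).
So n₁ = (1 + 1/k)·((z_{α/2} + z_β)/d)² = 1.250 × (3.100/0.82)².
n₁ = 1.250 × 14.29 = 17.9.
Round up: n₁ = 18, giving n₂ = 4 × 18 = 72.

n₁ = 18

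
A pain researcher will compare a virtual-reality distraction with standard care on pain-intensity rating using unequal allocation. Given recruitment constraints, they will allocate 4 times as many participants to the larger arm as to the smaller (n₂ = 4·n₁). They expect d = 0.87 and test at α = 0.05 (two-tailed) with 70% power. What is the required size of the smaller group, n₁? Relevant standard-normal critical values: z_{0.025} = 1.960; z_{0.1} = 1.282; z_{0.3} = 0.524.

With allocation ratio k = n₂/n₁ = 4, Var(x̄₁−x̄₂) = σ²(1/n₁ + 1/(k·n₁)) = σ²·(k+1)/(k·n₁).
So n₁ = (1 + 1/k)·((z_{α/2} + z_β)/d)² = 1.250 × (2.484/0.87)².
n₁ = 1.250 × 8.15 = 10.2.
Round up: n₁ = 11, giving n₂ = 4 × 11 = 44.

n₁ = 11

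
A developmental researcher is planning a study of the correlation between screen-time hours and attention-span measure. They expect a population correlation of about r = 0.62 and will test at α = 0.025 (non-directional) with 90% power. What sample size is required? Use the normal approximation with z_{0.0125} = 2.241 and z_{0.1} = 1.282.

n = 27

Fisher's z: C = ½·ln((1+r)/(1−r)) = ½·ln(4.2632) = 0.7250.
n = ((z_{α/2} + z_β)/C)² + 3.
(2.241 + 1.282) / 0.7250 = 3.523 / 0.7250 = 4.859.
n = 4.859² + 3 = 23.61 + 3 = 26.6.
Round up.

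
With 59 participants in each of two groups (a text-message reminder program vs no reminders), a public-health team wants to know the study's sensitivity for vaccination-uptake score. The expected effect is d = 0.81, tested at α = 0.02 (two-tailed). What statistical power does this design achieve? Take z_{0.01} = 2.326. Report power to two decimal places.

For two equal groups, power = Φ(d·√(n/2) − z_{α/2}).
d·√(n/2) = 0.81 × √(59/2) = 0.81 × 5.431 = 4.399.
z_β = 4.399 − 2.326 = 2.073.
Power = Φ(2.073) = 0.981.

power ≈ 0.98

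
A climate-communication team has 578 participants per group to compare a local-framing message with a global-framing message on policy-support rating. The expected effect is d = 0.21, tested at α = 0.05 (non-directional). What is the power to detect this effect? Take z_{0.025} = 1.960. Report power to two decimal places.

power ≈ 0.95

For two equal groups, power = Φ(d·√(n/2) − z_{α/2}).
d·√(n/2) = 0.21 × √(578/2) = 0.21 × 17.000 = 3.570.
z_β = 3.570 − 1.960 = 1.610.
Power = Φ(1.610) = 0.946.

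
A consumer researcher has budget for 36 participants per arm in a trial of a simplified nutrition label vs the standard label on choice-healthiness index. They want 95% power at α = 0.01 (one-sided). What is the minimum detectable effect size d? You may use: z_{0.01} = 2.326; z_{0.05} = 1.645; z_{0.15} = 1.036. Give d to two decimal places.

For two independent groups of n = 36 each: d_min = (z_{α} + z_β)·√(2/n).
z-sum = 2.326 + 1.645 = 3.971.
d_min = 3.971 × √(2/36) = 3.971 × 0.2357 = 0.936.

d_min ≈ 0.94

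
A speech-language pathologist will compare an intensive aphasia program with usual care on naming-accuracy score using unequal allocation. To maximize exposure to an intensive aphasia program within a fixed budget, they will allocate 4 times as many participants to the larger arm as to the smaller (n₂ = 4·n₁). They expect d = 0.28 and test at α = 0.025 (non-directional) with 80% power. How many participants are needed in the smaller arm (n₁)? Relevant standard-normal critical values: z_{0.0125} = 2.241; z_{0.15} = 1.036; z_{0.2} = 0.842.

n₁ = 152

With allocation ratio k = n₂/n₁ = 4, Var(x̄₁−x̄₂) = σ²(1/n₁ + 1/(k·n₁)) = σ²·(k+1)/(k·n₁).
So n₁ = (1 + 1/k)·((z_{α/2} + z_β)/d)² = 1.250 × (3.083/0.28)².
n₁ = 1.250 × 121.24 = 151.5.
Round up: n₁ = 152, giving n₂ = 4 × 152 = 608.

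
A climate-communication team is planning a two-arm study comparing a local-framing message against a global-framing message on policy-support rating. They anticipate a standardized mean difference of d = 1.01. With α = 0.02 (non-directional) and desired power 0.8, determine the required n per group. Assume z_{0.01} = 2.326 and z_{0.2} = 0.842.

For two independent groups with equal n: n = 2·((z_{α/2} + z_β) / d)².
z_{α/2} + z_β = 2.326 + 0.842 = 3.168.
n = 2 × (3.168 / 1.01)² = 2 × 3.137² = 2 × 9.84 = 19.7.
Round up to the next whole participant.

n = 20 per group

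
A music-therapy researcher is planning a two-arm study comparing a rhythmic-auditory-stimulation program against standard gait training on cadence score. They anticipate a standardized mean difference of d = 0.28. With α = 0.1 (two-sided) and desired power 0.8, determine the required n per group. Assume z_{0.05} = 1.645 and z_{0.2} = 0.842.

n = 158 per group

For two independent groups with equal n: n = 2·((z_{α/2} + z_β) / d)².
z_{α/2} + z_β = 1.645 + 0.842 = 2.487.
n = 2 × (2.487 / 0.28)² = 2 × 8.882² = 2 × 78.89 = 157.8.
Round up to the next whole participant.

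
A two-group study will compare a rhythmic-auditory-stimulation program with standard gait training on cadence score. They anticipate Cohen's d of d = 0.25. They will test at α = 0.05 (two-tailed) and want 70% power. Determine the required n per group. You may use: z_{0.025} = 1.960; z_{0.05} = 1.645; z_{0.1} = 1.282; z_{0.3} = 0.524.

For two independent groups with equal n: n = 2·((z_{α/2} + z_β) / d)².
z_{α/2} + z_β = 1.960 + 0.524 = 2.484.
n = 2 × (2.484 / 0.25)² = 2 × 9.936² = 2 × 98.72 = 197.4.
Round up to the next whole participant.

n = 198 per group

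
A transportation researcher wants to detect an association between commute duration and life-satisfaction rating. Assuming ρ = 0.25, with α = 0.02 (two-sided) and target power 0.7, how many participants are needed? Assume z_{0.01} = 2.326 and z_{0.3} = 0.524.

n = 128

Fisher's z: C = ½·ln((1+r)/(1−r)) = ½·ln(1.6667) = 0.2554.
n = ((z_{α/2} + z_β)/C)² + 3.
(2.326 + 0.524) / 0.2554 = 2.850 / 0.2554 = 11.159.
n = 11.159² + 3 = 124.52 + 3 = 127.5.
Round up.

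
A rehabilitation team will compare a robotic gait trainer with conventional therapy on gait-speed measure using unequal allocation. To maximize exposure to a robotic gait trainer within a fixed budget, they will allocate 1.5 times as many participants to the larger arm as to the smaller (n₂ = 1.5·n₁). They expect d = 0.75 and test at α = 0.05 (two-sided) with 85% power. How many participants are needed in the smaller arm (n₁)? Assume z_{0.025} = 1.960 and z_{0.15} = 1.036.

n₁ = 27

With allocation ratio k = n₂/n₁ = 1.5, Var(x̄₁−x̄₂) = σ²(1/n₁ + 1/(k·n₁)) = σ²·(k+1)/(k·n₁).
So n₁ = (1 + 1/k)·((z_{α/2} + z_β)/d)² = 1.667 × (2.996/0.75)².
n₁ = 1.667 × 15.96 = 26.6.
Round up: n₁ = 27, giving n₂ = ⌈1.5 × 27⌉ = ⌈40.5⌉ = 41.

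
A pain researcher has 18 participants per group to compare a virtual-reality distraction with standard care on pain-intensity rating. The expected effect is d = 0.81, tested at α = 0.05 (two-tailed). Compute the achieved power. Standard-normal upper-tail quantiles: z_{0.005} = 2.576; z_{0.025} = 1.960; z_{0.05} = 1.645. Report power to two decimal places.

For two equal groups, power = Φ(d·√(n/2) − z_{α/2}).
d·√(n/2) = 0.81 × √(18/2) = 0.81 × 3.000 = 2.430.
z_β = 2.430 − 1.960 = 0.470.
Power = Φ(0.470) = 0.681.

power ≈ 0.68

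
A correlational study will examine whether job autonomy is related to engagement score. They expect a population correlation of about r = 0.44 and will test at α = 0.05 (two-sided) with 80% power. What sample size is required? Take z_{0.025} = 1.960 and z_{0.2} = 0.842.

n = 39

Fisher's z: C = ½·ln((1+r)/(1−r)) = ½·ln(2.5714) = 0.4722.
n = ((z_{α/2} + z_β)/C)² + 3.
(1.960 + 0.842) / 0.4722 = 2.802 / 0.4722 = 5.934.
n = 5.934² + 3 = 35.21 + 3 = 38.2.
Round up.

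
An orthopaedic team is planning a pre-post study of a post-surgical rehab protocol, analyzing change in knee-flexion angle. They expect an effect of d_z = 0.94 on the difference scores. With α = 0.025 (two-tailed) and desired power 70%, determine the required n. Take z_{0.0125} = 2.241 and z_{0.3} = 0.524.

For a paired (one-sample on differences) test: n = ((z_{α/2} + z_β) / d)².
z_{α/2} + z_β = 2.241 + 0.524 = 2.765.
n = (2.765 / 0.94)² = 2.941² = 8.65.
Round up.

n = 9 pairs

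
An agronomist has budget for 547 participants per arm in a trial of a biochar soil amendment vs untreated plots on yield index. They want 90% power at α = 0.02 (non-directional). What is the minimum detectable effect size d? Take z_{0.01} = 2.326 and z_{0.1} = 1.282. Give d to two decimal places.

d_min ≈ 0.22

For two independent groups of n = 547 each: d_min = (z_{α/2} + z_β)·√(2/n).
z-sum = 2.326 + 1.282 = 3.608.
d_min = 3.608 × √(2/547) = 3.608 × 0.0605 = 0.218.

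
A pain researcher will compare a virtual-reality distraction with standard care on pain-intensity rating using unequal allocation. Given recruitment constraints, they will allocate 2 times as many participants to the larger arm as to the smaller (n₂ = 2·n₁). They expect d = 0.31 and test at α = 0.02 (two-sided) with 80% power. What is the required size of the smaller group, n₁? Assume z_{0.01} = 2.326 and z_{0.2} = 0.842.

n₁ = 157

With allocation ratio k = n₂/n₁ = 2, Var(x̄₁−x̄₂) = σ²(1/n₁ + 1/(k·n₁)) = σ²·(k+1)/(k·n₁).
So n₁ = (1 + 1/k)·((z_{α/2} + z_β)/d)² = 1.500 × (3.168/0.31)².
n₁ = 1.500 × 104.44 = 156.7.
Round up: n₁ = 157, giving n₂ = 2 × 157 = 314.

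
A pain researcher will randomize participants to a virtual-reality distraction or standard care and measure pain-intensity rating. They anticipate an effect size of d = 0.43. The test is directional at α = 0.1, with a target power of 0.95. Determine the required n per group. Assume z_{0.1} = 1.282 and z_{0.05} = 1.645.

For two independent groups with equal n: n = 2·((z_{α} + z_β) / d)².
z_{α} + z_β = 1.282 + 1.645 = 2.927.
n = 2 × (2.927 / 0.43)² = 2 × 6.807² = 2 × 46.33 = 92.7.
Round up to the next whole participant.

n = 93 per group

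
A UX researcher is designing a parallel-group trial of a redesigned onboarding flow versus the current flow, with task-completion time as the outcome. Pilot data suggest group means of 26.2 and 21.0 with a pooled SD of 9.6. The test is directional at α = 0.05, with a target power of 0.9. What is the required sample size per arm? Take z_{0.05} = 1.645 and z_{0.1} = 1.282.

Cohen's d = |M₁ − M₂| / SD_pooled = |26.2 − 21.0| / 9.6 = 5.2 / 9.6 = 0.542.
For two independent groups with equal n: n = 2·((z_{α} + z_β) / d)².
z_{α} + z_β = 1.645 + 1.282 = 2.927.
n = 2 × (2.927 / 0.542)² = 2 × 5.400² = 2 × 29.16 = 58.3.
Round up to the next whole participant.

n = 59 per group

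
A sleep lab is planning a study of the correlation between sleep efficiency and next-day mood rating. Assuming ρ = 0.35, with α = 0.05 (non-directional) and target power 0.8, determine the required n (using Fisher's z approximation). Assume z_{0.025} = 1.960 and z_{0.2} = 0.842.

Fisher's z: C = ½·ln((1+r)/(1−r)) = ½·ln(2.0769) = 0.3654.
n = ((z_{α/2} + z_β)/C)² + 3.
(1.960 + 0.842) / 0.3654 = 2.802 / 0.3654 = 7.668.
n = 7.668² + 3 = 58.80 + 3 = 61.8.
Round up.

n = 62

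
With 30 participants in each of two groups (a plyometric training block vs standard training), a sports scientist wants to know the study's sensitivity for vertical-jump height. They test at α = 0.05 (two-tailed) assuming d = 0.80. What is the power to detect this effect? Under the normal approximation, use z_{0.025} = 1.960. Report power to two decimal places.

For two equal groups, power = Φ(d·√(n/2) − z_{α/2}).
d·√(n/2) = 0.80 × √(30/2) = 0.80 × 3.873 = 3.098.
z_β = 3.098 − 1.960 = 1.138.
Power = Φ(1.138) = 0.873.

power ≈ 0.87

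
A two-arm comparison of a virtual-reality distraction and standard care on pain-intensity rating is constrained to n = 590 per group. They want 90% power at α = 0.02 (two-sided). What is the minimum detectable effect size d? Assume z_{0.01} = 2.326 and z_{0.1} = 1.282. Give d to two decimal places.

d_min ≈ 0.21

For two independent groups of n = 590 each: d_min = (z_{α/2} + z_β)·√(2/n).
z-sum = 2.326 + 1.282 = 3.608.
d_min = 3.608 × √(2/590) = 3.608 × 0.0582 = 0.210.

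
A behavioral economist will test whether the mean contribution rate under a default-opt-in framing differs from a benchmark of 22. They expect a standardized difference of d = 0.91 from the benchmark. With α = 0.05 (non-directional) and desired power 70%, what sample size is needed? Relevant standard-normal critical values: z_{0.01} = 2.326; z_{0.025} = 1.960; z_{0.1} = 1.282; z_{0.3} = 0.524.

For a one-sample test: n = ((z_{α/2} + z_β) / d)².
z_{α/2} + z_β = 1.960 + 0.524 = 2.484.
n = (2.484 / 0.91)² = 2.730² = 7.45.
Round up.

n = 8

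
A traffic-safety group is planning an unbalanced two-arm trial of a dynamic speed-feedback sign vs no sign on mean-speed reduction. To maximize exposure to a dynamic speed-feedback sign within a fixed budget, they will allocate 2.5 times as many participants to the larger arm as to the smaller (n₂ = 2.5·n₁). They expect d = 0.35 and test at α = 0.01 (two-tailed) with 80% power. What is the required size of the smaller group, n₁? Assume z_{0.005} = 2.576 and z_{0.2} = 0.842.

With allocation ratio k = n₂/n₁ = 2.5, Var(x̄₁−x̄₂) = σ²(1/n₁ + 1/(k·n₁)) = σ²·(k+1)/(k·n₁).
So n₁ = (1 + 1/k)·((z_{α/2} + z_β)/d)² = 1.400 × (3.418/0.35)².
n₁ = 1.400 × 95.37 = 133.5.
Round up: n₁ = 134, giving n₂ = 2.5 × 134 = 335.

n₁ = 134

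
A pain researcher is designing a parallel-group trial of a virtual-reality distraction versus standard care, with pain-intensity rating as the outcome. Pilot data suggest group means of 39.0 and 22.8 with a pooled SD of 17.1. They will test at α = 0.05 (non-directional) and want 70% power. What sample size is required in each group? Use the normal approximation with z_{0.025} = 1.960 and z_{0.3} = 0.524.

n = 14 per group

Cohen's d = |M₁ − M₂| / SD_pooled = |39.0 − 22.8| / 17.1 = 16.2 / 17.1 = 0.947.
For two independent groups with equal n: n = 2·((z_{α/2} + z_β) / d)².
z_{α/2} + z_β = 1.960 + 0.524 = 2.484.
n = 2 × (2.484 / 0.947)² = 2 × 2.623² = 2 × 6.88 = 13.8.
Round up to the next whole participant.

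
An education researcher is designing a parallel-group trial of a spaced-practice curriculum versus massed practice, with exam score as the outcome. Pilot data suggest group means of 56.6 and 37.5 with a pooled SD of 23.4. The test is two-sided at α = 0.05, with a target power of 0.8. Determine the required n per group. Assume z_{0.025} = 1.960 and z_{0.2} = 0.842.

n = 24 per group

Cohen's d = |M₁ − M₂| / SD_pooled = |56.6 − 37.5| / 23.4 = 19.1 / 23.4 = 0.816.
For two independent groups with equal n: n = 2·((z_{α/2} + z_β) / d)².
z_{α/2} + z_β = 1.960 + 0.842 = 2.802.
n = 2 × (2.802 / 0.816)² = 2 × 3.434² = 2 × 11.79 = 23.6.
Round up to the next whole participant.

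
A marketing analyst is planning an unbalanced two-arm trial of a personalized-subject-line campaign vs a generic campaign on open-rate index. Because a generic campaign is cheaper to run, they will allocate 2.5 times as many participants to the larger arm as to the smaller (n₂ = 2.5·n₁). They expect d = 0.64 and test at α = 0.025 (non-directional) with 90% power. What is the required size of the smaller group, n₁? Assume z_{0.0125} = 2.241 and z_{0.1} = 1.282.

With allocation ratio k = n₂/n₁ = 2.5, Var(x̄₁−x̄₂) = σ²(1/n₁ + 1/(k·n₁)) = σ²·(k+1)/(k·n₁).
So n₁ = (1 + 1/k)·((z_{α/2} + z_β)/d)² = 1.400 × (3.523/0.64)².
n₁ = 1.400 × 30.30 = 42.4.
Round up: n₁ = 43, giving n₂ = ⌈2.5 × 43⌉ = ⌈107.5⌉ = 108.

n₁ = 43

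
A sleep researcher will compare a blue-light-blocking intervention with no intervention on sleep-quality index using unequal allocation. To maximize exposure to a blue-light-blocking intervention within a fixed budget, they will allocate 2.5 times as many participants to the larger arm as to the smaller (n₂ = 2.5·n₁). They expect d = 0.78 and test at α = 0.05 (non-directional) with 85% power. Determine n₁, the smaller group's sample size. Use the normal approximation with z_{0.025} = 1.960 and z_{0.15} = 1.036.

With allocation ratio k = n₂/n₁ = 2.5, Var(x̄₁−x̄₂) = σ²(1/n₁ + 1/(k·n₁)) = σ²·(k+1)/(k·n₁).
So n₁ = (1 + 1/k)·((z_{α/2} + z_β)/d)² = 1.400 × (2.996/0.78)².
n₁ = 1.400 × 14.75 = 20.7.
Round up: n₁ = 21, giving n₂ = ⌈2.5 × 21⌉ = ⌈52.5⌉ = 53.

n₁ = 21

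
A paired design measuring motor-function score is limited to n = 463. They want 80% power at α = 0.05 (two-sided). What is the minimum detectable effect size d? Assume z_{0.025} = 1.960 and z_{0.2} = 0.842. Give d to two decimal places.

For a single sample (or paired design) of n = 463: d_min = (z_{α/2} + z_β)/√n.
z-sum = 1.960 + 0.842 = 2.802.
d_min = 2.802 / √463 = 2.802 / 21.517 = 0.130.

d_min ≈ 0.13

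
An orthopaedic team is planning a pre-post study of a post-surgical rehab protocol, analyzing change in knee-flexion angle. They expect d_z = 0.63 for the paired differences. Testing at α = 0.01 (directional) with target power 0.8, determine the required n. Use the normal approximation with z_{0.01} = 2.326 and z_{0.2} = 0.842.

For a paired (one-sample on differences) test: n = ((z_{α} + z_β) / d)².
z_{α} + z_β = 2.326 + 0.842 = 3.168.
n = (3.168 / 0.63)² = 5.029² = 25.29.
Round up.

n = 26 pairs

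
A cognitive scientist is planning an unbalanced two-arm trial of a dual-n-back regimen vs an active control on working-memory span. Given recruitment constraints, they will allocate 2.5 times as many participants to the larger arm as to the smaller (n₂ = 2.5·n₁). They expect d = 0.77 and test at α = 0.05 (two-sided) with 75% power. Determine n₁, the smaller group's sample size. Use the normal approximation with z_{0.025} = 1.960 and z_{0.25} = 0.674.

n₁ = 17

With allocation ratio k = n₂/n₁ = 2.5, Var(x̄₁−x̄₂) = σ²(1/n₁ + 1/(k·n₁)) = σ²·(k+1)/(k·n₁).
So n₁ = (1 + 1/k)·((z_{α/2} + z_β)/d)² = 1.400 × (2.634/0.77)².
n₁ = 1.400 × 11.70 = 16.4.
Round up: n₁ = 17, giving n₂ = ⌈2.5 × 17⌉ = ⌈42.5⌉ = 43.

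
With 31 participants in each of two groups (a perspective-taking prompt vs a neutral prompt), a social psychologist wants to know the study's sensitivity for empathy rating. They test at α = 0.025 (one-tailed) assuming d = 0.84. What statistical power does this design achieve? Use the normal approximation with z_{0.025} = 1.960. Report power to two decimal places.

power ≈ 0.91

For two equal groups, power = Φ(d·√(n/2) − z_{α}).
d·√(n/2) = 0.84 × √(31/2) = 0.84 × 3.937 = 3.307.
z_β = 3.307 − 1.960 = 1.347.
Power = Φ(1.347) = 0.911.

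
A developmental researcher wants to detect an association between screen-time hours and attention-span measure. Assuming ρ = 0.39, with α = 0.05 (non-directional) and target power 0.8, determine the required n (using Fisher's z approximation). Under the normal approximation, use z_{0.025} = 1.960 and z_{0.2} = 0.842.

Fisher's z: C = ½·ln((1+r)/(1−r)) = ½·ln(2.2787) = 0.4118.
n = ((z_{α/2} + z_β)/C)² + 3.
(1.960 + 0.842) / 0.4118 = 2.802 / 0.4118 = 6.804.
n = 6.804² + 3 = 46.30 + 3 = 49.3.
Round up.

n = 50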